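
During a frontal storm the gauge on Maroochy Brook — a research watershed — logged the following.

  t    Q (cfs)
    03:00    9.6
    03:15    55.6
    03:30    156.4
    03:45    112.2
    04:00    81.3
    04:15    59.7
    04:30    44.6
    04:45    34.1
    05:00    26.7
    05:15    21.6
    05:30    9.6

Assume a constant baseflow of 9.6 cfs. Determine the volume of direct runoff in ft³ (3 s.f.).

Direct-runoff ordinates (Q − Q_b): 0.0, 46.0, 146.8, 102.6, 71.7, 50.1, 35.0, 24.5, 17.1, 12.0, 0.0 cfs.
ΣQ_DR = 505.8 cfs.
With Δt = 0.25 h = 900 s, V = ΣQ_DR · Δt = 505.8 × 900 = 4.55 × 10^5 ft³.

V ≈ 4.55 × 10^5 ft³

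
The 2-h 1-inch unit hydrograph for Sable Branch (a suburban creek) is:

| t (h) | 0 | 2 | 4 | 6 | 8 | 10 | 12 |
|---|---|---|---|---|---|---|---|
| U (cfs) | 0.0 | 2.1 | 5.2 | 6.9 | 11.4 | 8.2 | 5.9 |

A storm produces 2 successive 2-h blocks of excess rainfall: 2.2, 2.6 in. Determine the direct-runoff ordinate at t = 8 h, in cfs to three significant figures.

Q ≈ 43.0 cfs

By discrete convolution, Q_j = Σ (P_i / 1 in) · U_{j−i}.
At t = 8 h (j=4): Q = (2.2/1)·11.4 + (2.6/1)·6.9 = 43.0 cfs.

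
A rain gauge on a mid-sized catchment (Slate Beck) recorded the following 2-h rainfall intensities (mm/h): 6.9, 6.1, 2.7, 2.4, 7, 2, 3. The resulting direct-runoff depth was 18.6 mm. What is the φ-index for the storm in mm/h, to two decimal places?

Only the 3 blocks with intensity above φ contribute runoff: 6.9, 6.1, 7 mm/h.
Σ(I−φ)·Δt = d  ⇒  (6.9+6.1+7 − 3φ)·2 = 18.6
φ = (20.00 − 18.6/2) / 3 = 3.57 mm/h.

φ ≈ 3.57 mm/h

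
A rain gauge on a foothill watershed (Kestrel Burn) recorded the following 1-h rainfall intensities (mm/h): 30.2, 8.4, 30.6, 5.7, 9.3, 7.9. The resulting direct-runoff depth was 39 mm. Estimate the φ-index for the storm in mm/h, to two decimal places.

Only the 2 blocks with intensity above φ contribute runoff: 30.2, 30.6 mm/h.
Σ(I−φ)·Δt = d  ⇒  (30.2+30.6 − 2φ)·1 = 39
φ = (60.80 − 39/1) / 2 = 10.90 mm/h.

φ ≈ 10.90 mm/h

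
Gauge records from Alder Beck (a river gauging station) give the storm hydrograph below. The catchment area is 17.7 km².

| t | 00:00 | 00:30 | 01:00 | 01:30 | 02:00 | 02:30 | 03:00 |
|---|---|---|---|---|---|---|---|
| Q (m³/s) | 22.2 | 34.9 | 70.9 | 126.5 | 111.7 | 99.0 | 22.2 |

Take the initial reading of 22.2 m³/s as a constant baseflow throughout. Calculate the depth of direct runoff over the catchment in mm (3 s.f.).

Direct runoff: 0.0, 12.7, 48.7, 104.3, 89.5, 76.8, 0.0 m³/s; ΣQ_DR = 332.0 m³/s.
V = ΣQ_DR · Δt = 332.0 × 1800 s = 5.976 × 10^5 m³.
Over A = 17.7 km², depth = V / A = 33.8 mm.

d ≈ 33.8 mm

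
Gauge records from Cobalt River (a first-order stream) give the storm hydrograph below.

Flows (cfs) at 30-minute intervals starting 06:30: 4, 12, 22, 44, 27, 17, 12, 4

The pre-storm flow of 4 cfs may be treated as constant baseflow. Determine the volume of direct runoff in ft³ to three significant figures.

V ≈ 1.98 × 10^5 ft³

Direct-runoff ordinates (Q − Q_b): 0.0, 8.0, 18.0, 40.0, 23.0, 13.0, 8.0, 0.0 cfs.
ΣQ_DR = 110.0 cfs.
With Δt = 0.5 h = 1800 s, V = ΣQ_DR · Δt = 110.0 × 1800 = 1.98 × 10^5 ft³.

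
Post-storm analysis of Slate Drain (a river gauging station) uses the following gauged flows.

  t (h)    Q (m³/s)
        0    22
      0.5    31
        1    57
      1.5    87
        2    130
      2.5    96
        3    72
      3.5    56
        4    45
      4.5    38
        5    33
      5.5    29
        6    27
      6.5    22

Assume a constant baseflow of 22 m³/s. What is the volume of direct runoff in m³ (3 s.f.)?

V ≈ 7.87 × 10^5 m³

Direct-runoff ordinates (Q − Q_b): 0.0, 9.0, 35.0, 65.0, 108.0, 74.0, 50.0, 34.0, 23.0, 16.0, 11.0, 7.0, 5.0, 0.0 m³/s.
ΣQ_DR = 437.0 m³/s.
With Δt = 0.5 h = 1800 s, V = ΣQ_DR · Δt = 437.0 × 1800 = 7.87 × 10^5 m³.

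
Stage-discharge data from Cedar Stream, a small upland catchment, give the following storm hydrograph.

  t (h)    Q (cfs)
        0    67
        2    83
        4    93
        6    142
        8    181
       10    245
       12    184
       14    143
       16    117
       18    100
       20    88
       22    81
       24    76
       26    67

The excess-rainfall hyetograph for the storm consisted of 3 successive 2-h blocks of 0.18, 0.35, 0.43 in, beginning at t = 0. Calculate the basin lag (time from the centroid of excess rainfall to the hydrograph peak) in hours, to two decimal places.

t_L ≈ 6.48 h

Centroid of excess rainfall: t_c = Σ P_i·t̄_i / ΣP_i = 3.5208 h (block centres at 1, 3, 5 h).
Hydrograph peak occurs at t = 10 h, so basin lag t_L = 10 − 3.5208 = 6.48 h.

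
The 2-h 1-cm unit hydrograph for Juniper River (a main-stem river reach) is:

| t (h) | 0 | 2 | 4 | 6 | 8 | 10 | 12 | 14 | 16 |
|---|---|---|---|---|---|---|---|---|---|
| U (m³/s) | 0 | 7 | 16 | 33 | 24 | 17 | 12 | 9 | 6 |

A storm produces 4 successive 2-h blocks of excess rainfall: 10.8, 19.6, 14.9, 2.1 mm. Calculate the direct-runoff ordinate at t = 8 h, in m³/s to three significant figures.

Q ≈ 116 m³/s

By discrete convolution, Q_j = Σ (P_i / 10 mm) · U_{j−i}.
At t = 8 h (j=4): Q = (10.8/10)·24 + (19.6/10)·33 + (14.9/10)·16 + (2.1/10)·7 = 116 m³/s.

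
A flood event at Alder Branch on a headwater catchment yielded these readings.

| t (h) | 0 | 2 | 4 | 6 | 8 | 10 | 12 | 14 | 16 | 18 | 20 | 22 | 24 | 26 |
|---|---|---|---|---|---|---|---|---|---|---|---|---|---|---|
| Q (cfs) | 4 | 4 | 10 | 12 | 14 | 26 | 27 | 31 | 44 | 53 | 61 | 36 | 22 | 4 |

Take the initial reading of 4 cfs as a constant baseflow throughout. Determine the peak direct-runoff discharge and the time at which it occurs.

Subtracting baseflow gives direct-runoff ordinates: 0.0, 0.0, 6.0, 8.0, 10.0, 22.0, 23.0, 27.0, 40.0, 49.0, 57.0, 32.0, 18.0, 0.0 cfs.
The maximum is 57.0 cfs, occurring at the reading for t = 20 h.

Q_p = 57.0 cfs at t = 20 h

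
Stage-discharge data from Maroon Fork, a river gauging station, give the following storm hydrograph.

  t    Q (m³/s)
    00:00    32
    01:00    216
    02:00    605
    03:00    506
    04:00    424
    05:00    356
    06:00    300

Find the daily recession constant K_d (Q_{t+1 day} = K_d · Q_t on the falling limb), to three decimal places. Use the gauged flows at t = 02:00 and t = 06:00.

K_d ≈ 0.015

Between t = 02:00 and t = 06:00 the flow falls from 605 to 300 m³/s over 4×1 h = 4 h.
Per-interval ratio K = (300/605)^(1/4) = 0.8392; K_d = K^(24/1) = 0.015.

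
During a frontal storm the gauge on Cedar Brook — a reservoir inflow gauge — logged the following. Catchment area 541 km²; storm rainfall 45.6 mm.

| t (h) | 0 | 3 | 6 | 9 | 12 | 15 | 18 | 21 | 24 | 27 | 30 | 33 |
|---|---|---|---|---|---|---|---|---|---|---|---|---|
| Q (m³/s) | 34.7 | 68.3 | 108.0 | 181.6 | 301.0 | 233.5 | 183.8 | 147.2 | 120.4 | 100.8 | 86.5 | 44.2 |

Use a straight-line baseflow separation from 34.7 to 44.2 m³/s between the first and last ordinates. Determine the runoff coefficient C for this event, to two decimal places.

ΣQ_DR = 1137 m³/s; V = ΣQ_DR·Δt = 1.228 × 10^7 m³.
Runoff depth d = V / A = 22.69 mm.
C = d / P = 22.69 / 45.6 = 0.50.

C ≈ 0.50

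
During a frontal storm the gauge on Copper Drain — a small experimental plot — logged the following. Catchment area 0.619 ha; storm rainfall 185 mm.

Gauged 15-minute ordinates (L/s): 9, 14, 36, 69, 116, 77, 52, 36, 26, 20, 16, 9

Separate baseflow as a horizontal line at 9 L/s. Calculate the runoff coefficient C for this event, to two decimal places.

C ≈ 0.29

ΣQ_DR = 372.0 L/s; V = ΣQ_DR·Δt = 3.348 × 10^5 L.
Runoff depth d = V / A = 54.09 mm.
C = d / P = 54.09 / 185 = 0.29.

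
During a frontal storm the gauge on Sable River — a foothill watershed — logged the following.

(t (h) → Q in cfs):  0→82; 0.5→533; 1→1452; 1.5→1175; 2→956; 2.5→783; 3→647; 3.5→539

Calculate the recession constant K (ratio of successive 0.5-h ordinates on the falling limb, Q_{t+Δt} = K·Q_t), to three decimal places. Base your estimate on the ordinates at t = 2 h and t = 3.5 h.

K ≈ 0.826

Using the recession-limb readings at t = 2 h and t = 3.5 h: Q falls from 956 to 539 cfs over 3 intervals.
K = (Q₂/Q₁)^(1/3) = (539/956)^(1/3) = 0.826.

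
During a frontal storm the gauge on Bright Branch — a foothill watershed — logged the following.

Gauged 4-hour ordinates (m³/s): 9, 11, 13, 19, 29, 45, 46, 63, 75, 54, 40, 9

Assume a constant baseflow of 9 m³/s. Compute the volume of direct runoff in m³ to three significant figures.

Direct-runoff ordinates (Q − Q_b): 0.0, 2.0, 4.0, 10.0, 20.0, 36.0, 37.0, 54.0, 66.0, 45.0, 31.0, 0.0 m³/s.
ΣQ_DR = 305.0 m³/s.
With Δt = 4 h = 14400 s, V = ΣQ_DR · Δt = 305.0 × 14400 = 4.39 × 10^6 m³.

V ≈ 4.39 × 10^6 m³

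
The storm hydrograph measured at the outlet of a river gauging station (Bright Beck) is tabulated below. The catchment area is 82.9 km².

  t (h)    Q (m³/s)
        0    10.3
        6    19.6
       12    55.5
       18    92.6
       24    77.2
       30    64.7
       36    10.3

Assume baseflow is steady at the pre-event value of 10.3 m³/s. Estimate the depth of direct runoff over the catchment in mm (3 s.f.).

d ≈ 67.2 mm

Direct runoff: 0.0, 9.3, 45.2, 82.3, 66.9, 54.4, 0.0 m³/s; ΣQ_DR = 258.1 m³/s.
V = ΣQ_DR · Δt = 258.1 × 21600 s = 5.575 × 10^6 m³.
Over A = 82.9 km², depth = V / A = 67.2 mm.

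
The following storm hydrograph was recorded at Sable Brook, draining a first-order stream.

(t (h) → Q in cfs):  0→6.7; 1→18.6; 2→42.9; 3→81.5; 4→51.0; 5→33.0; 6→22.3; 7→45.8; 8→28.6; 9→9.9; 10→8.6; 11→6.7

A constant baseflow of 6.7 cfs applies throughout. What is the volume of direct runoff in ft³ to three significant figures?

V ≈ 9.91 × 10^5 ft³

Direct-runoff ordinates (Q − Q_b): 0.0, 11.9, 36.2, 74.8, 44.3, 26.3, 15.6, 39.1, 21.9, 3.2, 1.9, 0.0 cfs.
ΣQ_DR = 275.2 cfs.
With Δt = 1 h = 3600 s, V = ΣQ_DR · Δt = 275.2 × 3600 = 9.91 × 10^5 ft³.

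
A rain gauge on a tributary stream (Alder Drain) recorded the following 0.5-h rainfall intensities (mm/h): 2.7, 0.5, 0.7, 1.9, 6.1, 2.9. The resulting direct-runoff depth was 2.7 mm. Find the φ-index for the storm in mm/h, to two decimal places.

Only the 3 blocks with intensity above φ contribute runoff: 2.7, 6.1, 2.9 mm/h.
Σ(I−φ)·Δt = d  ⇒  (2.7+6.1+2.9 − 3φ)·0.5 = 2.7
φ = (11.70 − 2.7/0.5) / 3 = 2.10 mm/h.

φ ≈ 2.10 mm/h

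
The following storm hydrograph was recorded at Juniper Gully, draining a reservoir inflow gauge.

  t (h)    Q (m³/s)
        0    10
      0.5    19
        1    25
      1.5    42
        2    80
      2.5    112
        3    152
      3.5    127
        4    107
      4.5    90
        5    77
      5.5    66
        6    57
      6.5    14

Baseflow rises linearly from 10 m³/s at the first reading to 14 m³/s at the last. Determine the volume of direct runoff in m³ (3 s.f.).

Direct-runoff ordinates (Q − Q_b): 0.00, 8.69, 14.38, 31.08, 68.77, 100.46, 140.15, 114.85, 94.54, 77.23, 63.92, 52.62, 43.31, 0.00 m³/s.
ΣQ_DR = 810.0 m³/s.
With Δt = 0.5 h = 1800 s, V = ΣQ_DR · Δt = 810.0 × 1800 = 1.46 × 10^6 m³.

V ≈ 1.46 × 10^6 m³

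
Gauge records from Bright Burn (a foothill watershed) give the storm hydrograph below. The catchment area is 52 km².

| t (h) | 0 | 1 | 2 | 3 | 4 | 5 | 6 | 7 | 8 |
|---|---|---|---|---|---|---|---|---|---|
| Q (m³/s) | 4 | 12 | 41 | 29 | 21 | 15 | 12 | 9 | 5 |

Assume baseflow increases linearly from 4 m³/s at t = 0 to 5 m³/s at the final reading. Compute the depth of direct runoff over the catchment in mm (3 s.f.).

d ≈ 7.44 mm

Direct runoff: 0.00, 7.88, 36.75, 24.62, 16.50, 10.38, 7.25, 4.12, 0.00 m³/s; ΣQ_DR = 107.5 m³/s.
V = ΣQ_DR · Δt = 107.5 × 3600 s = 3.870 × 10^5 m³.
Over A = 52 km², depth = V / A = 7.44 mm.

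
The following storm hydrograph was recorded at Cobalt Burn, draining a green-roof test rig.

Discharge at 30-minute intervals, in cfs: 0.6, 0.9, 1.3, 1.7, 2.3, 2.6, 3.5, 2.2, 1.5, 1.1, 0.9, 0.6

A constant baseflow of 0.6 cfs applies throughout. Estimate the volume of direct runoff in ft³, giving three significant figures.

Direct-runoff ordinates (Q − Q_b): 0.0, 0.3, 0.7, 1.1, 1.7, 2.0, 2.9, 1.6, 0.9, 0.5, 0.3, 0.0 cfs.
ΣQ_DR = 12.00 cfs.
With Δt = 0.5 h = 1800 s, V = ΣQ_DR · Δt = 12.00 × 1800 = 21600 ft³.

V ≈ 21600 ft³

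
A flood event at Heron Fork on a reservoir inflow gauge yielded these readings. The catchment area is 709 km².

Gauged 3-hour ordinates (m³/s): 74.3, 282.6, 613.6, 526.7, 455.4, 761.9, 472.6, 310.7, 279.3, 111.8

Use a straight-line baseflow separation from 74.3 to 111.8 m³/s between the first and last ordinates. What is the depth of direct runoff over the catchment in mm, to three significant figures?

Direct runoff: 0.00, 204.13, 530.97, 439.90, 364.43, 666.77, 373.30, 207.23, 171.67, 0.00 m³/s; ΣQ_DR = 2958 m³/s.
V = ΣQ_DR · Δt = 2958 × 10800 s = 3.195 × 10^7 m³.
Over A = 709 km², depth = V / A = 45.1 mm.

d ≈ 45.1 mm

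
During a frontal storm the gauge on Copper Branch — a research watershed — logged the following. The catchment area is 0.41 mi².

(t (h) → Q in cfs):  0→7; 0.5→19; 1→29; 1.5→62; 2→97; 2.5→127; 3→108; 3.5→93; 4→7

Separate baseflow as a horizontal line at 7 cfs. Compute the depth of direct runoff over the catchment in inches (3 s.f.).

d ≈ 0.918 in

Direct runoff: 0.0, 12.0, 22.0, 55.0, 90.0, 120.0, 101.0, 86.0, 0.0 cfs; ΣQ_DR = 486.0 cfs.
V = ΣQ_DR · Δt = 486.0 × 1800 s = 8.748 × 10^5 ft³.
Over A = 0.41 mi², depth = V / A = 0.918 in.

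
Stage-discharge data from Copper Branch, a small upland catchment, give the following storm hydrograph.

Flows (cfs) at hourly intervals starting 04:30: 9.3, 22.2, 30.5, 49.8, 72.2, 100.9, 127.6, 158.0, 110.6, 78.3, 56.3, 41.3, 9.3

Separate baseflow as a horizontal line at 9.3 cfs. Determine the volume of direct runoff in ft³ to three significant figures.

V ≈ 2.68 × 10^6 ft³

Direct-runoff ordinates (Q − Q_b): 0.0, 12.9, 21.2, 40.5, 62.9, 91.6, 118.3, 148.7, 101.3, 69.0, 47.0, 32.0, 0.0 cfs.
ΣQ_DR = 745.4 cfs.
With Δt = 1 h = 3600 s, V = ΣQ_DR · Δt = 745.4 × 3600 = 2.68 × 10^6 ft³.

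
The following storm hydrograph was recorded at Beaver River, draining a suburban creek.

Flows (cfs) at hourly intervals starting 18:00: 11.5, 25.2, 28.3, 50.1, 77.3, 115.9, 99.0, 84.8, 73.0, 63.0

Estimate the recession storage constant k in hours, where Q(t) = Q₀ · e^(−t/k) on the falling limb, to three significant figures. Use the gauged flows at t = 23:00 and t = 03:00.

k ≈ 6.56 h

On the falling limb, Q drops from 115.9 to 63.0 cfs between t = 23:00 and t = 03:00 (Δt = 4 h).
k = −Δt / ln(Q₂/Q₁) = −4 / ln(63.0/115.9) = 6.56 h.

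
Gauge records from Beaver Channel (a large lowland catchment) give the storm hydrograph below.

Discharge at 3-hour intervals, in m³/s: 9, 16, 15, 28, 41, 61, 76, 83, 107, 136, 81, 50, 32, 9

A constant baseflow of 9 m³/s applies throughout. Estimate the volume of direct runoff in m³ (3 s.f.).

V ≈ 6.67 × 10^6 m³

Direct-runoff ordinates (Q − Q_b): 0.0, 7.0, 6.0, 19.0, 32.0, 52.0, 67.0, 74.0, 98.0, 127.0, 72.0, 41.0, 23.0, 0.0 m³/s.
ΣQ_DR = 618.0 m³/s.
With Δt = 3 h = 10800 s, V = ΣQ_DR · Δt = 618.0 × 10800 = 6.67 × 10^6 m³.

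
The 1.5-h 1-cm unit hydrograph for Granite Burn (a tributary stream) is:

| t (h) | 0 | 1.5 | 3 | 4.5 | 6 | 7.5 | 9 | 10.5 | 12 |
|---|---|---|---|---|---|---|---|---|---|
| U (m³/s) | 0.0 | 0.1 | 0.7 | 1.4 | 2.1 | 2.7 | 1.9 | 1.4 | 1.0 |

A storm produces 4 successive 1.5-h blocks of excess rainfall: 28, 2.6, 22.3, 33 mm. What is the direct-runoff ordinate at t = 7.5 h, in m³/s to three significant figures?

Q ≈ 13.5 m³/s

By discrete convolution, Q_j = Σ (P_i / 10 mm) · U_{j−i}.
At t = 7.5 h (j=5): Q = (28/10)·2.7 + (2.6/10)·2.1 + (22.3/10)·1.4 + (33/10)·0.7 = 13.5 m³/s.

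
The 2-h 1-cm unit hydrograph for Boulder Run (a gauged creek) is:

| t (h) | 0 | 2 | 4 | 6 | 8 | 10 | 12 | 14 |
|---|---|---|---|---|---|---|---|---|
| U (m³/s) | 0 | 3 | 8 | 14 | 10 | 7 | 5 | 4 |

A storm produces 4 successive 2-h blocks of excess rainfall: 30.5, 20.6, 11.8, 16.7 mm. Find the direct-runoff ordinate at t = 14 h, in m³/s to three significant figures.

Q ≈ 47.5 m³/s

By discrete convolution, Q_j = Σ (P_i / 10 mm) · U_{j−i}.
At t = 14 h (j=7): Q = (30.5/10)·4 + (20.6/10)·5 + (11.8/10)·7 + (16.7/10)·10 = 47.5 m³/s.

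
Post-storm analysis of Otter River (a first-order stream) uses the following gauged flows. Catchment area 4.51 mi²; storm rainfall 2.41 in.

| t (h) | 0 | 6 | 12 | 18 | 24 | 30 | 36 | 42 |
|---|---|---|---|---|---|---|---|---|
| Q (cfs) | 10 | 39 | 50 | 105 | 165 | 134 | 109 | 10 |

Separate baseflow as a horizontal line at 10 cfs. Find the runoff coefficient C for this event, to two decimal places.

ΣQ_DR = 542.0 cfs; V = ΣQ_DR·Δt = 1.171 × 10^7 ft³.
Runoff depth d = V / A = 1.117 in.
C = d / P = 1.117 / 2.41 = 0.46.

C ≈ 0.46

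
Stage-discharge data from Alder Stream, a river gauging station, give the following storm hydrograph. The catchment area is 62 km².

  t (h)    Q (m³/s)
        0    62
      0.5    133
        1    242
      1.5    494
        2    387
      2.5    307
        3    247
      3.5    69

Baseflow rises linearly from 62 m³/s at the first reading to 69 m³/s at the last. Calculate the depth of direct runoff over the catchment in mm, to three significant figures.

Direct runoff: 0.00, 70.00, 178.00, 429.00, 321.00, 240.00, 179.00, 0.00 m³/s; ΣQ_DR = 1417 m³/s.
V = ΣQ_DR · Δt = 1417 × 1800 s = 2.551 × 10^6 m³.
Over A = 62 km², depth = V / A = 41.1 mm.

d ≈ 41.1 mm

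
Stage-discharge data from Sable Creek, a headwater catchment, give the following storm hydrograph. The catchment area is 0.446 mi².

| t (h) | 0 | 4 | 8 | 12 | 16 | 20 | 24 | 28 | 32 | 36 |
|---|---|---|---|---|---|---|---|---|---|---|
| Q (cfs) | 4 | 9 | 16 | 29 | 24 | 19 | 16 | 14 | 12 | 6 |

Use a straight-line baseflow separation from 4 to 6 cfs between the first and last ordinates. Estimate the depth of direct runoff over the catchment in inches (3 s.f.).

Direct runoff: 0.00, 4.78, 11.56, 24.33, 19.11, 13.89, 10.67, 8.44, 6.22, 0.00 cfs; ΣQ_DR = 99.00 cfs.
V = ΣQ_DR · Δt = 99.00 × 14400 s = 1.426 × 10^6 ft³.
Over A = 0.446 mi², depth = V / A = 1.38 in.

d ≈ 1.38 in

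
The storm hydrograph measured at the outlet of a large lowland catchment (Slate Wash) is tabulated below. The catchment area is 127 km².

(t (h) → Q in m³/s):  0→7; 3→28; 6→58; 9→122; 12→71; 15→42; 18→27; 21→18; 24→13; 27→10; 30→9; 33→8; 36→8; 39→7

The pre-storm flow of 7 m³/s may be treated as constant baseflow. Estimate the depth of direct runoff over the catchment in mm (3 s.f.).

Direct runoff: 0.0, 21.0, 51.0, 115.0, 64.0, 35.0, 20.0, 11.0, 6.0, 3.0, 2.0, 1.0, 1.0, 0.0 m³/s; ΣQ_DR = 330.0 m³/s.
V = ΣQ_DR · Δt = 330.0 × 10800 s = 3.564 × 10^6 m³.
Over A = 127 km², depth = V / A = 28.1 mm.

d ≈ 28.1 mm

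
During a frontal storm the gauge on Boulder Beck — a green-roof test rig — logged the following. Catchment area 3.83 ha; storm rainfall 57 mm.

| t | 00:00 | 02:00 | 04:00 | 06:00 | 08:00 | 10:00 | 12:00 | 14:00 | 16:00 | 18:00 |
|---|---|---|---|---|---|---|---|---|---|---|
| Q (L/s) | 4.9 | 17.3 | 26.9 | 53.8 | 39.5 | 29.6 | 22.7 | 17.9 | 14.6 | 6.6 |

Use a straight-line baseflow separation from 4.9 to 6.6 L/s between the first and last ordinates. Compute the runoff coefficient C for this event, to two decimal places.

ΣQ_DR = 176.3 L/s; V = ΣQ_DR·Δt = 1.269 × 10^6 L.
Runoff depth d = V / A = 33.14 mm.
C = d / P = 33.14 / 57 = 0.58.

C ≈ 0.58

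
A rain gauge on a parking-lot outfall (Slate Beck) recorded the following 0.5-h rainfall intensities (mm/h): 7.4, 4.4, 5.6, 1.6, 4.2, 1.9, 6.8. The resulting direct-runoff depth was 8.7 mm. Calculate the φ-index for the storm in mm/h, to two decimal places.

φ ≈ 2.20 mm/h

Only the 5 blocks with intensity above φ contribute runoff: 7.4, 4.4, 5.6, 4.2, 6.8 mm/h.
Σ(I−φ)·Δt = d  ⇒  (7.4+4.4+5.6+4.2+6.8 − 5φ)·0.5 = 8.7
φ = (28.40 − 8.7/0.5) / 5 = 2.20 mm/h.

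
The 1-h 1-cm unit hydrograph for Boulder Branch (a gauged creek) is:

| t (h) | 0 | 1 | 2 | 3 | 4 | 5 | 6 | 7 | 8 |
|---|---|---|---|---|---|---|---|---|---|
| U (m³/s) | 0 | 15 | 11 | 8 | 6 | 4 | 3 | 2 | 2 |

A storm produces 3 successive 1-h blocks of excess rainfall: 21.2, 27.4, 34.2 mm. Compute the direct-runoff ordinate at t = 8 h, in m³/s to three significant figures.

By discrete convolution, Q_j = Σ (P_i / 10 mm) · U_{j−i}.
At t = 8 h (j=8): Q = (21.2/10)·2 + (27.4/10)·2 + (34.2/10)·3 = 20.0 m³/s.

Q ≈ 20.0 m³/s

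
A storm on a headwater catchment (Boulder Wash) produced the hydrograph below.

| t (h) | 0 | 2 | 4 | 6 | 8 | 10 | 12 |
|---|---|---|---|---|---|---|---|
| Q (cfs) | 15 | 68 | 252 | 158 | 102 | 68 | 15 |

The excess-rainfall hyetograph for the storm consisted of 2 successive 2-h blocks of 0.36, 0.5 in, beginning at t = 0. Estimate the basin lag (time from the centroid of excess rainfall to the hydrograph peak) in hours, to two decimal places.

Centroid of excess rainfall: t_c = Σ P_i·t̄_i / ΣP_i = 2.1628 h (block centres at 1, 3 h).
Hydrograph peak occurs at t = 4 h, so basin lag t_L = 4 − 2.1628 = 1.84 h.

t_L ≈ 1.84 h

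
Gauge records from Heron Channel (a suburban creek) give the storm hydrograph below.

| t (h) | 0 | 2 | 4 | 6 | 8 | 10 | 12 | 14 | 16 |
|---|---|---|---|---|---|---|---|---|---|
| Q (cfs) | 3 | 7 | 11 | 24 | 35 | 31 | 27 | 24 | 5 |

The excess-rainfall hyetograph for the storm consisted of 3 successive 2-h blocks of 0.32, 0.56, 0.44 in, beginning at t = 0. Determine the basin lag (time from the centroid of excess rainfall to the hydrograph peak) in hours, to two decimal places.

t_L ≈ 4.82 h

Centroid of excess rainfall: t_c = Σ P_i·t̄_i / ΣP_i = 3.1818 h (block centres at 1, 3, 5 h).
Hydrograph peak occurs at t = 8 h, so basin lag t_L = 8 − 3.1818 = 4.82 h.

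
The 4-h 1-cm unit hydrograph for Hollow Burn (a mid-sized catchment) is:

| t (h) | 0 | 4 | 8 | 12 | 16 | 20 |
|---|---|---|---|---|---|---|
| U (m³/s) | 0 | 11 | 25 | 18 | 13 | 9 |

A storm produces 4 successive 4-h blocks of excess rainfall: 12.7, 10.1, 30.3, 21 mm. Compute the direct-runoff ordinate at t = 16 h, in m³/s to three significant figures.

By discrete convolution, Q_j = Σ (P_i / 10 mm) · U_{j−i}.
At t = 16 h (j=4): Q = (12.7/10)·13 + (10.1/10)·18 + (30.3/10)·25 + (21/10)·11 = 134 m³/s.

Q ≈ 134 m³/s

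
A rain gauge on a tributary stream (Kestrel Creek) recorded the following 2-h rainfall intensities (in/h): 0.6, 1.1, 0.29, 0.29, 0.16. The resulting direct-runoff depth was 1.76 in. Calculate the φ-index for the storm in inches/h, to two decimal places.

Only the 2 blocks with intensity above φ contribute runoff: 0.6, 1.1 in/h.
Σ(I−φ)·Δt = d  ⇒  (0.6+1.1 − 2φ)·2 = 1.76
φ = (1.700 − 1.76/2) / 2 = 0.41 in/h.

φ ≈ 0.41 in/h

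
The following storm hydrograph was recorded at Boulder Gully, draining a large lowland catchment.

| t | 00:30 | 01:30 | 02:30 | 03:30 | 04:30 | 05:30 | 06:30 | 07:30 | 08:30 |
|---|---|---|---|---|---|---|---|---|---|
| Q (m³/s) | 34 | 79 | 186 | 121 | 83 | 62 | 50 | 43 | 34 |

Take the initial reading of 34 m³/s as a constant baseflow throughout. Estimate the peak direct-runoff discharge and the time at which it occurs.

Subtracting baseflow gives direct-runoff ordinates: 0.0, 45.0, 152.0, 87.0, 49.0, 28.0, 16.0, 9.0, 0.0 m³/s.
The maximum is 152.0 m³/s, occurring at the reading for t = 02:30.

Q_p = 152.0 m³/s at t = 02:30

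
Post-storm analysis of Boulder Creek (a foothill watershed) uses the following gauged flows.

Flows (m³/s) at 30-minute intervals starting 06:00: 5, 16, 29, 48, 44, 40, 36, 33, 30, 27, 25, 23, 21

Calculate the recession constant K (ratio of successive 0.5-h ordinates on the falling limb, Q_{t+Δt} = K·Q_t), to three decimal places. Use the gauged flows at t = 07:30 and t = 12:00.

Using the recession-limb readings at t = 07:30 and t = 12:00: Q falls from 48 to 21 m³/s over 9 intervals.
K = (Q₂/Q₁)^(1/9) = (21/48)^(1/9) = 0.912.

K ≈ 0.912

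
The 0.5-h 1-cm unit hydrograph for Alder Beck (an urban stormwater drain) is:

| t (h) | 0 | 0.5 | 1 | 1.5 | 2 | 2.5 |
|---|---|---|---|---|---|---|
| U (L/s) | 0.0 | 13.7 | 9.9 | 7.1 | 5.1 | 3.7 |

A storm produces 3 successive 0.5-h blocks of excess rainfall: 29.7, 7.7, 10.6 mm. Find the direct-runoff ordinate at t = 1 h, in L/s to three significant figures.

Q ≈ 40.0 L/s

By discrete convolution, Q_j = Σ (P_i / 10 mm) · U_{j−i}.
At t = 1 h (j=2): Q = (29.7/10)·9.9 + (7.7/10)·13.7 + (10.6/10)·0.0 = 40.0 L/s.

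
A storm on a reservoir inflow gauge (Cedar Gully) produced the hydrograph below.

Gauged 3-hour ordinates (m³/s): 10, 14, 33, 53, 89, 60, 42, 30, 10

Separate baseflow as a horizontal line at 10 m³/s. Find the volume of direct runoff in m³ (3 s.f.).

V ≈ 2.71 × 10^6 m³

Direct-runoff ordinates (Q − Q_b): 0.0, 4.0, 23.0, 43.0, 79.0, 50.0, 32.0, 20.0, 0.0 m³/s.
ΣQ_DR = 251.0 m³/s.
With Δt = 3 h = 10800 s, V = ΣQ_DR · Δt = 251.0 × 10800 = 2.71 × 10^6 m³.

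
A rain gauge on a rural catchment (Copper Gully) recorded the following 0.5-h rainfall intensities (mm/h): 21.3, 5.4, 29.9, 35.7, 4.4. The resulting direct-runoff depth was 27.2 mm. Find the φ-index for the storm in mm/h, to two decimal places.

φ ≈ 10.83 mm/h

Only the 3 blocks with intensity above φ contribute runoff: 21.3, 29.9, 35.7 mm/h.
Σ(I−φ)·Δt = d  ⇒  (21.3+29.9+35.7 − 3φ)·0.5 = 27.2
φ = (86.90 − 27.2/0.5) / 3 = 10.83 mm/h.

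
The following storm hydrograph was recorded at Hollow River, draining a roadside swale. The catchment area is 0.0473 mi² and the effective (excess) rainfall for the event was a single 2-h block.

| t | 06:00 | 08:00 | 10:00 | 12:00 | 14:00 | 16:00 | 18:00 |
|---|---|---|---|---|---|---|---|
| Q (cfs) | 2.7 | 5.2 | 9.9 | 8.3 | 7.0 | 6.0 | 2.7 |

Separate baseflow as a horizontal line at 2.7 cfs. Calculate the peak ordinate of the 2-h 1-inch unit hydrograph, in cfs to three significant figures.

Direct runoff: 0.0, 2.5, 7.2, 5.6, 4.3, 3.3, 0.0 cfs; ΣQ_DR = 22.90 cfs, peak = 7.2 cfs.
Runoff depth d = ΣQ_DR·Δt / A = 22.90 × 7200 / (0.0473 mi²) = 1.500 in.
The 1-inch UH is the DRH scaled by (1 in)/d, so U_p = 7.2 × 1/1.500 = 4.80 cfs.

U_p ≈ 4.80 cfs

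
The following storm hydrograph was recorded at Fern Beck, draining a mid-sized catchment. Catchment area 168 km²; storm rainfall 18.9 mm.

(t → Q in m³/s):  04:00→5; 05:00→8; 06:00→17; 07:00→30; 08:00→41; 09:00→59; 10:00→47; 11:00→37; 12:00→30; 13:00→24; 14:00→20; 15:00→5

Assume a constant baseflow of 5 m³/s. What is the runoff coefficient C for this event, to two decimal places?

ΣQ_DR = 263.0 m³/s; V = ΣQ_DR·Δt = 9.468 × 10^5 m³.
Runoff depth d = V / A = 5.636 mm.
C = d / P = 5.636 / 18.9 = 0.30.

C ≈ 0.30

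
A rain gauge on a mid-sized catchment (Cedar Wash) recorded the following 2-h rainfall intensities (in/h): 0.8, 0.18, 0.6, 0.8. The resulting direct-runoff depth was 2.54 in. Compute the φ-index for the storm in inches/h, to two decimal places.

φ ≈ 0.31 in/h

Only the 3 blocks with intensity above φ contribute runoff: 0.8, 0.6, 0.8 in/h.
Σ(I−φ)·Δt = d  ⇒  (0.8+0.6+0.8 − 3φ)·2 = 2.54
φ = (2.200 − 2.54/2) / 3 = 0.31 in/h.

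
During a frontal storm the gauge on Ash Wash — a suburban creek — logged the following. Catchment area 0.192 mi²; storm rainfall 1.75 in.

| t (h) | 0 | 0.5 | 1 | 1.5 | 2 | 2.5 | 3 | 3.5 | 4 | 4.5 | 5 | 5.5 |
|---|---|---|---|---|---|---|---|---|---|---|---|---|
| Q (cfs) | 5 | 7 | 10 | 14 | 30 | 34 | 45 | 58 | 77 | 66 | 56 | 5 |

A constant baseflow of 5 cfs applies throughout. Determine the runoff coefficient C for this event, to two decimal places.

ΣQ_DR = 347.0 cfs; V = ΣQ_DR·Δt = 6.246 × 10^5 ft³.
Runoff depth d = V / A = 1.400 in.
C = d / P = 1.400 / 1.75 = 0.80.

C ≈ 0.80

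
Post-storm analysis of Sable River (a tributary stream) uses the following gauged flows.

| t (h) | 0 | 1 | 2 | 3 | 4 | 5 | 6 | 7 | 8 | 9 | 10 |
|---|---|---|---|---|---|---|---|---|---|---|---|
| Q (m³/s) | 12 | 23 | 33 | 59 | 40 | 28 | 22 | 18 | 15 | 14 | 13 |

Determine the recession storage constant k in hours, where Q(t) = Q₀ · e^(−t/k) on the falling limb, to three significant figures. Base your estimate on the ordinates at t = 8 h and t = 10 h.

On the falling limb, Q drops from 15 to 13 m³/s between t = 8 h and t = 10 h (Δt = 2 h).
k = −Δt / ln(Q₂/Q₁) = −2 / ln(13/15) = 14.0 h.

k ≈ 14.0 h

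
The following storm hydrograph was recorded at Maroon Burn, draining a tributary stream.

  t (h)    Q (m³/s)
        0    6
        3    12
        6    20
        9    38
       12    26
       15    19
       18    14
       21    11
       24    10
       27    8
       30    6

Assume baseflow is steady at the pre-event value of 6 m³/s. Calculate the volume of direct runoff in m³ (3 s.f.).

Direct-runoff ordinates (Q − Q_b): 0.0, 6.0, 14.0, 32.0, 20.0, 13.0, 8.0, 5.0, 4.0, 2.0, 0.0 m³/s.
ΣQ_DR = 104.0 m³/s.
With Δt = 3 h = 10800 s, V = ΣQ_DR · Δt = 104.0 × 10800 = 1.12 × 10^6 m³.

V ≈ 1.12 × 10^6 m³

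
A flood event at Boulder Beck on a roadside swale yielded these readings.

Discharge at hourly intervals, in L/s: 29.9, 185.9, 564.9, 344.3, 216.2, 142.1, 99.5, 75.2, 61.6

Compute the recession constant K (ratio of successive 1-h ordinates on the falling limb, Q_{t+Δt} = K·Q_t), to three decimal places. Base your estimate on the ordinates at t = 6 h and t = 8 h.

Using the recession-limb readings at t = 6 h and t = 8 h: Q falls from 99.5 to 61.6 L/s over 2 intervals.
K = (Q₂/Q₁)^(1/2) = (61.6/99.5)^(1/2) = 0.787.

K ≈ 0.787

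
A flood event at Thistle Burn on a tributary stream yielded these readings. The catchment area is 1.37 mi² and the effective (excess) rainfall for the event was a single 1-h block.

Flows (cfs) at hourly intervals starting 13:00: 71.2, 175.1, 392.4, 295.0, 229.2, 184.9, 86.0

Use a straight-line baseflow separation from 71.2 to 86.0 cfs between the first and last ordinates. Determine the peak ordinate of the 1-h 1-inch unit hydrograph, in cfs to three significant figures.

U_p ≈ 316 cfs

Direct runoff: 0.00, 101.43, 316.27, 216.40, 148.13, 101.37, 0.00 cfs; ΣQ_DR = 883.6 cfs, peak = 316.27 cfs.
Runoff depth d = ΣQ_DR·Δt / A = 883.6 × 3600 / (1.37 mi²) = 0.9994 in.
The 1-inch UH is the DRH scaled by (1 in)/d, so U_p = 316.27 × 1/0.9994 = 316 cfs.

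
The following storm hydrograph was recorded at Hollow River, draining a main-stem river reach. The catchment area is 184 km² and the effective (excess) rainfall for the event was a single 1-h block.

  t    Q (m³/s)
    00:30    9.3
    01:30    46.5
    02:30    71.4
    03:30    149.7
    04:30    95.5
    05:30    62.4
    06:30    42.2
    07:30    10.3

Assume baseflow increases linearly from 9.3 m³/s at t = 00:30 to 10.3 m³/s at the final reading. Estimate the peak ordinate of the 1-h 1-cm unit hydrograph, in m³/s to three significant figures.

U_p ≈ 175 m³/s

Direct runoff: 0.00, 37.06, 61.81, 139.97, 85.63, 52.39, 32.04, 0.00 m³/s; ΣQ_DR = 408.9 m³/s, peak = 139.97 m³/s.
Runoff depth d = ΣQ_DR·Δt / A = 408.9 × 3600 / (184 km²) = 8.000 mm.
The 1-cm UH is the DRH scaled by (10 mm)/d, so U_p = 139.97 × 10/8.000 = 175 m³/s.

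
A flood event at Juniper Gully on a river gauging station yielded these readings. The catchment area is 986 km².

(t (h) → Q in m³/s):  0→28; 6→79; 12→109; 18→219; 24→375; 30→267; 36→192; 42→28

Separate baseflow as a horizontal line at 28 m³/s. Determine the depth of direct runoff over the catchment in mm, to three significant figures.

Direct runoff: 0.0, 51.0, 81.0, 191.0, 347.0, 239.0, 164.0, 0.0 m³/s; ΣQ_DR = 1073 m³/s.
V = ΣQ_DR · Δt = 1073 × 21600 s = 2.318 × 10^7 m³.
Over A = 986 km², depth = V / A = 23.5 mm.

d ≈ 23.5 mm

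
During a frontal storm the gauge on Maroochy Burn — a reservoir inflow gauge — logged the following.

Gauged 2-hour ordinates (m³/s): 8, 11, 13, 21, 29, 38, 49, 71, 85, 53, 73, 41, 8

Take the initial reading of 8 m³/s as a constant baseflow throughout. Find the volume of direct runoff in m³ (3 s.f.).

Direct-runoff ordinates (Q − Q_b): 0.0, 3.0, 5.0, 13.0, 21.0, 30.0, 41.0, 63.0, 77.0, 45.0, 65.0, 33.0, 0.0 m³/s.
ΣQ_DR = 396.0 m³/s.
With Δt = 2 h = 7200 s, V = ΣQ_DR · Δt = 396.0 × 7200 = 2.85 × 10^6 m³.

V ≈ 2.85 × 10^6 m³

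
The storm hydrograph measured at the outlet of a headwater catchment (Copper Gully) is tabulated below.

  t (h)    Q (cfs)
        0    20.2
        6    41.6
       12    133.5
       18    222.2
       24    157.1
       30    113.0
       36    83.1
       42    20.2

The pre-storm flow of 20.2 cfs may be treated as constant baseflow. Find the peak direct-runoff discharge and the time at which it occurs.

Q_p = 202.0 cfs at t = 18 h

Subtracting baseflow gives direct-runoff ordinates: 0.0, 21.4, 113.3, 202.0, 136.9, 92.8, 62.9, 0.0 cfs.
The maximum is 202.0 cfs, occurring at the reading for t = 18 h.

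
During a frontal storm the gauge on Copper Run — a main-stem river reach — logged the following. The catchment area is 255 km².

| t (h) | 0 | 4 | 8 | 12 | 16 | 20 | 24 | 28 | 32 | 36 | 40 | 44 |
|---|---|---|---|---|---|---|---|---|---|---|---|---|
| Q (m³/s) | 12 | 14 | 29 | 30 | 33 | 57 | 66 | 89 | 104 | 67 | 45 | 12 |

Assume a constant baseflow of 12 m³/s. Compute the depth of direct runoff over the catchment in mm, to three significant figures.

Direct runoff: 0.0, 2.0, 17.0, 18.0, 21.0, 45.0, 54.0, 77.0, 92.0, 55.0, 33.0, 0.0 m³/s; ΣQ_DR = 414.0 m³/s.
V = ΣQ_DR · Δt = 414.0 × 14400 s = 5.962 × 10^6 m³.
Over A = 255 km², depth = V / A = 23.4 mm.

d ≈ 23.4 mm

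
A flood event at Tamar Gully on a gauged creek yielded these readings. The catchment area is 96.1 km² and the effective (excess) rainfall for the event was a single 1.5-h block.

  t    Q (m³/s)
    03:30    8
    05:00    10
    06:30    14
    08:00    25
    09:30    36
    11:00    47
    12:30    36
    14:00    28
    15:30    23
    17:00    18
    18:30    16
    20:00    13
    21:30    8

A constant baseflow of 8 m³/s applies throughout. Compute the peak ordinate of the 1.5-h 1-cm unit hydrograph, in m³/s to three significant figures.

Direct runoff: 0.0, 2.0, 6.0, 17.0, 28.0, 39.0, 28.0, 20.0, 15.0, 10.0, 8.0, 5.0, 0.0 m³/s; ΣQ_DR = 178.0 m³/s, peak = 39.0 m³/s.
Runoff depth d = ΣQ_DR·Δt / A = 178.0 × 5400 / (96.1 km²) = 10.00 mm.
The 1-cm UH is the DRH scaled by (10 mm)/d, so U_p = 39.0 × 10/10.00 = 39.0 m³/s.

U_p ≈ 39.0 m³/s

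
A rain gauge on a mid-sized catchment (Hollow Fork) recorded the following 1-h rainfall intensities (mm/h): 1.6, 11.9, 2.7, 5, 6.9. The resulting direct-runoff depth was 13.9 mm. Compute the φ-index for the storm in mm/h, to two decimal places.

Only the 3 blocks with intensity above φ contribute runoff: 11.9, 5, 6.9 mm/h.
Σ(I−φ)·Δt = d  ⇒  (11.9+5+6.9 − 3φ)·1 = 13.9
φ = (23.80 − 13.9/1) / 3 = 3.30 mm/h.

φ ≈ 3.30 mm/h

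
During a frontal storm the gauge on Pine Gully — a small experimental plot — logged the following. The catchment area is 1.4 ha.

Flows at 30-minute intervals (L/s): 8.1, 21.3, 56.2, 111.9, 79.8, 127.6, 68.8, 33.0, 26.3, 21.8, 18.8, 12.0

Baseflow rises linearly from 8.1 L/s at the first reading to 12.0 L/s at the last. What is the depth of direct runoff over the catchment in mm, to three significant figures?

Direct runoff: 0.00, 12.85, 47.39, 102.74, 70.28, 117.73, 58.57, 22.42, 15.36, 10.51, 7.15, 0.00 L/s; ΣQ_DR = 465.0 L/s.
V = ΣQ_DR · Δt = 465.0 × 1800 s = 8.370 × 10^5 L.
Over A = 1.4 ha, depth = V / A = 59.8 mm.

d ≈ 59.8 mm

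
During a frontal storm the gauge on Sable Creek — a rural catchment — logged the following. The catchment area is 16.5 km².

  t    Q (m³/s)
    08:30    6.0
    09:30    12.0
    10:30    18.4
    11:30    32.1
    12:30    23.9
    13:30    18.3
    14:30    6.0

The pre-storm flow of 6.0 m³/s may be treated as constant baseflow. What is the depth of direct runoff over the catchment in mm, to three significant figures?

Direct runoff: 0.0, 6.0, 12.4, 26.1, 17.9, 12.3, 0.0 m³/s; ΣQ_DR = 74.70 m³/s.
V = ΣQ_DR · Δt = 74.70 × 3600 s = 2.689 × 10^5 m³.
Over A = 16.5 km², depth = V / A = 16.3 mm.

d ≈ 16.3 mm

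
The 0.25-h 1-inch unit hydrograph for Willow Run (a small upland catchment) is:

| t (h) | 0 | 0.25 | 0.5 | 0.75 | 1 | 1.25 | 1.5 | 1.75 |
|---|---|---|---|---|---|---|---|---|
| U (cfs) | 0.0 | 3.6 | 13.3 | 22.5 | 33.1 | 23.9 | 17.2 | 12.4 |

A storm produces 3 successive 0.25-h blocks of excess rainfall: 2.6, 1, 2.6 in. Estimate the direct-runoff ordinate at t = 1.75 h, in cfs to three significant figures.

By discrete convolution, Q_j = Σ (P_i / 1 in) · U_{j−i}.
At t = 1.75 h (j=7): Q = (2.6/1)·12.4 + (1/1)·17.2 + (2.6/1)·23.9 = 112 cfs.

Q ≈ 112 cfs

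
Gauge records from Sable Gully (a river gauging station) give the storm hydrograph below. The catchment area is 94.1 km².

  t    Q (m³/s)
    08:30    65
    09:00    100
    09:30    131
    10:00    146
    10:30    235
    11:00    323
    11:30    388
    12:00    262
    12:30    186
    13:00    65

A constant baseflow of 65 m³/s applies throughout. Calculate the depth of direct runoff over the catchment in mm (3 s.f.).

d ≈ 23.9 mm

Direct runoff: 0.0, 35.0, 66.0, 81.0, 170.0, 258.0, 323.0, 197.0, 121.0, 0.0 m³/s; ΣQ_DR = 1251 m³/s.
V = ΣQ_DR · Δt = 1251 × 1800 s = 2.252 × 10^6 m³.
Over A = 94.1 km², depth = V / A = 23.9 mm.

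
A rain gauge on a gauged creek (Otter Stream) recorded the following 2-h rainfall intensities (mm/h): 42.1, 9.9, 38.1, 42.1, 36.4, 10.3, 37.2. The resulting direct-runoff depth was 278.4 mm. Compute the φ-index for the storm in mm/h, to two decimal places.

Only the 5 blocks with intensity above φ contribute runoff: 42.1, 38.1, 42.1, 36.4, 37.2 mm/h.
Σ(I−φ)·Δt = d  ⇒  (42.1+38.1+42.1+36.4+37.2 − 5φ)·2 = 278.4
φ = (195.9 − 278.4/2) / 5 = 11.34 mm/h.

φ ≈ 11.34 mm/h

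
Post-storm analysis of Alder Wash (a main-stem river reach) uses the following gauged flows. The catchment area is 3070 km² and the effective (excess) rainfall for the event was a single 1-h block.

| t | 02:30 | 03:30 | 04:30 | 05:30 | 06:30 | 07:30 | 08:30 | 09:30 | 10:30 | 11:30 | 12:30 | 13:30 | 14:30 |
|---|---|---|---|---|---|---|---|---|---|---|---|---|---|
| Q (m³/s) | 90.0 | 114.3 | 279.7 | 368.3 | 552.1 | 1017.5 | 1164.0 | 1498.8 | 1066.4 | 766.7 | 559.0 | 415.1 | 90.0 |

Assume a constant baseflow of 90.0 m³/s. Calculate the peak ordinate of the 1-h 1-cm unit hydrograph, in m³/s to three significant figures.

U_p ≈ 1760 m³/s

Direct runoff: 0.0, 24.3, 189.7, 278.3, 462.1, 927.5, 1074.0, 1408.8, 976.4, 676.7, 469.0, 325.1, 0.0 m³/s; ΣQ_DR = 6812 m³/s, peak = 1408.8 m³/s.
Runoff depth d = ΣQ_DR·Δt / A = 6812 × 3600 / (3070 km²) = 7.988 mm.
The 1-cm UH is the DRH scaled by (10 mm)/d, so U_p = 1408.8 × 10/7.988 = 1760 m³/s.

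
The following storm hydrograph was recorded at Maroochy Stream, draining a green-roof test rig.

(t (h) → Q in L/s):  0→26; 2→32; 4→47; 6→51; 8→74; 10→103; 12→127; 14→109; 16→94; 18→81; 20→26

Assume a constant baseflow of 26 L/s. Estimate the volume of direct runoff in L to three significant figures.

V ≈ 3.48 × 10^6 L

Direct-runoff ordinates (Q − Q_b): 0.0, 6.0, 21.0, 25.0, 48.0, 77.0, 101.0, 83.0, 68.0, 55.0, 0.0 L/s.
ΣQ_DR = 484.0 L/s.
With Δt = 2 h = 7200 s, V = ΣQ_DR · Δt = 484.0 × 7200 = 3.48 × 10^6 L.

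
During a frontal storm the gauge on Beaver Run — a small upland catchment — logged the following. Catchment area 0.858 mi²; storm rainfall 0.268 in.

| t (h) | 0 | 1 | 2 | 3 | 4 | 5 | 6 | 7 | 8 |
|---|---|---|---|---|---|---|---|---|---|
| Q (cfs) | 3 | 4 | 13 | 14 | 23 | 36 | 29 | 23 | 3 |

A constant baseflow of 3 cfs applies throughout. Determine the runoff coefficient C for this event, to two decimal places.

C ≈ 0.82

ΣQ_DR = 121.0 cfs; V = ΣQ_DR·Δt = 4.356 × 10^5 ft³.
Runoff depth d = V / A = 0.2185 in.
C = d / P = 0.2185 / 0.268 = 0.82.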